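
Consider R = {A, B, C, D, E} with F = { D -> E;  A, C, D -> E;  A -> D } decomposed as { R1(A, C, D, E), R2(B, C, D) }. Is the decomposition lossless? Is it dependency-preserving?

lossy but dependency-preserving

Lossless test: (C, D)⁺ = {C, D, E}, which is a superkey of neither fragment — lossy.
Dependency preservation: every FD's attributes lie within a single fragment, so each can be enforced locally — preserved.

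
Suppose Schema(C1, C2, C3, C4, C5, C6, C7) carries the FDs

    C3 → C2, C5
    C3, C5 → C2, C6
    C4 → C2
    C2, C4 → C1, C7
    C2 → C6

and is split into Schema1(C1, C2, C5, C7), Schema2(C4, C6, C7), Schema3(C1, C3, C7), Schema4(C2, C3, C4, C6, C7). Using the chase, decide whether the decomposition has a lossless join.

No

Chase test. Columns are C1, C2, C3, C4, C5, C6, C7; row i has aⱼ where attribute j ∈ Schemai, else bᵢⱼ.
Initial tableau (one row per fragment):
  row 1: a1 a2 b13 b14 a5 b16 a7
  row 2: b21 b22 b23 a4 b25 a6 a7
  row 3: a1 b32 a3 b34 b35 b36 a7
  row 4: b41 a2 a3 a4 b45 a6 a7
Rows 3 and 4 agree on C3; apply C3→C2, C5 and equate their C2, C5 entries.
Rows 3 and 4 agree on C3, C5; apply C3, C5→C2, C6 and equate their C2, C6 entries.
Rows 2 and 4 agree on C4; apply C4→C2 and equate their C2 entries.
Rows 2 and 4 agree on C2, C4; apply C2, C4→C1, C7 and equate their C1, C7 entries.
Rows 1 and 2 agree on C2; apply C2→C6 and equate their C6 entries.
No row becomes fully distinguished — the join is lossy.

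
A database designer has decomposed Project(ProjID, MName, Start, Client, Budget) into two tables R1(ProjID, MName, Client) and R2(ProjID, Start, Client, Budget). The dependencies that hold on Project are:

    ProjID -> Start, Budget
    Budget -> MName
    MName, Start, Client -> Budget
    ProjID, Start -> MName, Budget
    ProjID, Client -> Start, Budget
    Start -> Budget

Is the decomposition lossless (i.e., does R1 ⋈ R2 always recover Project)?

Common attributes: R1 ∩ R2 = {ProjID, Client}.
Closure of {ProjID, Client}: ProjID → Start, Budget applies, adding Start, Budget; Budget → MName applies, adding MName. So (ProjID, Client)⁺ = {ProjID, MName, Start, Client, Budget}.
This closure contains every attribute of R1, so R1 ∩ R2 → R1. The join is lossless.

Yes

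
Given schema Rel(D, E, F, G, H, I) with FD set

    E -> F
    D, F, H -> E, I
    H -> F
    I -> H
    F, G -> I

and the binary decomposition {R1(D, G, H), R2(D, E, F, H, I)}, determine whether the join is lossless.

Yes

Common attributes: R1 ∩ R2 = {D, H}.
Closure of {D, H}: H → F applies, adding F; D, F, H → E, I applies, adding E, I. So (D, H)⁺ = {D, E, F, H, I}.
This closure contains every attribute of R2, so R1 ∩ R2 → R2. The join is lossless.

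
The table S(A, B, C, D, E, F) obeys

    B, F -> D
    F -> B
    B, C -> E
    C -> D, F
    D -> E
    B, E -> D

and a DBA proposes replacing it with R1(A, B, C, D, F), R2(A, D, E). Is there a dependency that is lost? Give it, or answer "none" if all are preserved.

B, E -> D

Check B, E → D: no single fragment contains all of {B, D, E}, and the restricted closure of {B, E} across the fragments never reaches {D}.
B, F → D is preserved.
F → B is preserved.
B, C → E is preserved.
C → D, F is preserved.
D → E is preserved.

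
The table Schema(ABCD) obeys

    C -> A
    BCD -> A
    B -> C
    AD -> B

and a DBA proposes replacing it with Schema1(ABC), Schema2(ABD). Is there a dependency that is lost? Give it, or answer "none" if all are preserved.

C → A lies within Schema1.
BCD → A: restricted closure across fragments reaches A.
B → C lies within Schema1.
AD → B lies within Schema2.
Every dependency is enforceable on the fragments, so the decomposition is dependency-preserving.

none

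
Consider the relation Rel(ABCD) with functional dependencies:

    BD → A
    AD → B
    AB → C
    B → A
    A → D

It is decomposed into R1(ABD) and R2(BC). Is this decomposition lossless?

Yes

Common attributes: R1 ∩ R2 = {B}.
Closure of {B}: B → A applies, adding A; A → D applies, adding D; AB → C applies, adding C. So (B)⁺ = {ABCD}.
This closure contains every attribute of R1, so R1 ∩ R2 → R1. The join is lossless.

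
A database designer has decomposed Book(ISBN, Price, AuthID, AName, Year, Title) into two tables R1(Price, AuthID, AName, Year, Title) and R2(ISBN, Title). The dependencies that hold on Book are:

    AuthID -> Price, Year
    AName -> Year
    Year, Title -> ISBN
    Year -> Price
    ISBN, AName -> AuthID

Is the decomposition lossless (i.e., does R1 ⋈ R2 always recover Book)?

Common attributes: R1 ∩ R2 = {Title}.
No dependency enlarges {Title}, so (Title)⁺ = {Title}.
The closure contains neither all of R1 = {Price, AuthID, AName, Year, Title} nor all of R2 = {ISBN, Title}, so the common attributes are not a superkey of either fragment. The join is lossy.

No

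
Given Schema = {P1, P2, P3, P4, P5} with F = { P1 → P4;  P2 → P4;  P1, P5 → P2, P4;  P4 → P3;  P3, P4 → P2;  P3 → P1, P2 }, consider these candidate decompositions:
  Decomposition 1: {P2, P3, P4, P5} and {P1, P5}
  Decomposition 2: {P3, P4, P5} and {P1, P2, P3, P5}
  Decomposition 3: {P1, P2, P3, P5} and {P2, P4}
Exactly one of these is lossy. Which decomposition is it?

Decomposition 1: common = {P5}, closure = {P5} → lossy.
Decomposition 2: common = {P3, P5}, closure = {P1, P2, P3, P4, P5} → lossless.
Decomposition 3: common = {P2}, closure = {P1, P2, P3, P4} → lossless.

Decomposition 1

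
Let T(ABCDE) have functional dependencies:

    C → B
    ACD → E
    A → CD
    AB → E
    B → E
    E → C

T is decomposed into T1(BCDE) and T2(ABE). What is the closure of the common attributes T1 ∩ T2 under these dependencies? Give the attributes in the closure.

BCE

T1 ∩ T2 = {BE}.
E → C applies, adding C
Closure: {BCE}.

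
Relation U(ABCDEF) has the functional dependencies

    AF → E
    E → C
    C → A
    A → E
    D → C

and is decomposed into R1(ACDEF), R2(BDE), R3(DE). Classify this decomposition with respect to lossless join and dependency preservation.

lossy but dependency-preserving

Lossless test (chase): Rows 1 and 2 agree on E; apply E→C and equate their C entries. Rows 1 and 3 agree on E; apply E→C and equate their C entries. Rows 1 and 2 agree on C; apply C→A and equate their A entries. Rows 1 and 3 agree on C; apply C→A and equate their A entries. No row becomes fully distinguished — the join is lossy.
Dependency preservation: every FD's attributes lie within a single fragment, so each can be enforced locally — preserved.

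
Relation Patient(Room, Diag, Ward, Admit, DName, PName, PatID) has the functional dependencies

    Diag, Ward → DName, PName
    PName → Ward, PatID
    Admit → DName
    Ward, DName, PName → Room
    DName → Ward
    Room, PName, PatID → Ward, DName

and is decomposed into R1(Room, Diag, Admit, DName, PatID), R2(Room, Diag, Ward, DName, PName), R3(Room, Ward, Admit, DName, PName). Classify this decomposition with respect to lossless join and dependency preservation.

Lossless test (chase): Rows 2 and 3 agree on PName; apply PName→Ward, PatID and equate their Ward, PatID entries. Rows 1 and 2 agree on DName; apply DName→Ward and equate their Ward entries. Rows 1 and 2 agree on Diag, Ward; apply Diag, Ward→DName, PName and equate their DName, PName entries. Rows 1 and 2 agree on PName; apply PName→Ward, PatID and equate their Ward, PatID entries. Row 1 is now all distinguished symbols — the join is lossless.
Dependency preservation: the restricted closure of {PName} across the fragments never reaches {Ward, PatID}, so PName → Ward, PatID cannot be enforced without a join — not preserved.

lossless but not dependency-preserving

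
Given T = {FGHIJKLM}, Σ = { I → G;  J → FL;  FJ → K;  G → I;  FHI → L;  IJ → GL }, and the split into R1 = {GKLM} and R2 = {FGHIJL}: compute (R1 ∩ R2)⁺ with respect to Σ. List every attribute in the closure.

GIL

R1 ∩ R2 = {GL}.
G → I applies, adding I
Closure: {GIL}.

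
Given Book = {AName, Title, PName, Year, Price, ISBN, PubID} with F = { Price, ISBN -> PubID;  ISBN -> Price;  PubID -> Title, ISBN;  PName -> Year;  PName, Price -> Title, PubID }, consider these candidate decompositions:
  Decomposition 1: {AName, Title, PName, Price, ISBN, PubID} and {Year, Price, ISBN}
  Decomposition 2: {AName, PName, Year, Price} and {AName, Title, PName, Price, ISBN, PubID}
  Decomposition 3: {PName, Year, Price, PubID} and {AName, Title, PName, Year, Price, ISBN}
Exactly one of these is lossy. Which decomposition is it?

Decomposition 1

Decomposition 1: common = {Price, ISBN}, closure = {Title, Price, ISBN, PubID} → lossy.
Decomposition 2: common = {AName, PName, Price}, closure = {AName, Title, PName, Year, Price, ISBN, PubID} → lossless.
Decomposition 3: common = {PName, Year, Price}, closure = {Title, PName, Year, Price, ISBN, PubID} → lossless.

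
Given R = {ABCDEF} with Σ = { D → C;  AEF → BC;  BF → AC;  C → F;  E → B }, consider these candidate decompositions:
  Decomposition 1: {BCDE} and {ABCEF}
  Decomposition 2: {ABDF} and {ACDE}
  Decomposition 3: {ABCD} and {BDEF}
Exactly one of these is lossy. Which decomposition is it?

Decomposition 2

Decomposition 1: common = {BCE}, closure = {ABCEF} → lossless.
Decomposition 2: common = {AD}, closure = {ACDF} → lossy.
Decomposition 3: common = {BD}, closure = {ABCDF} → lossless.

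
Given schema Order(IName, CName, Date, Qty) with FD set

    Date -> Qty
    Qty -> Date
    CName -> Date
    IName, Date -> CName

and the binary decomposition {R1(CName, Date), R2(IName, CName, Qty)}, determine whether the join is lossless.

Yes

Common attributes: R1 ∩ R2 = {CName}.
Closure of {CName}: CName → Date applies, adding Date; Date → Qty applies, adding Qty. So (CName)⁺ = {CName, Date, Qty}.
This closure contains every attribute of R1, so R1 ∩ R2 → R1. The join is lossless.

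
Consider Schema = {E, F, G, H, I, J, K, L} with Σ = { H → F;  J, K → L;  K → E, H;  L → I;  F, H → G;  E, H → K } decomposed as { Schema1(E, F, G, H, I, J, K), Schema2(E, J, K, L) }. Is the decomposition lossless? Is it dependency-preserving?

Lossless test: (E, J, K)⁺ = {E, F, G, H, I, J, K, L}, which contains all of one fragment — lossless.
Dependency preservation: the restricted closure of {L} across the fragments never reaches {I}, so L → I cannot be enforced without a join — not preserved.

lossless but not dependency-preserving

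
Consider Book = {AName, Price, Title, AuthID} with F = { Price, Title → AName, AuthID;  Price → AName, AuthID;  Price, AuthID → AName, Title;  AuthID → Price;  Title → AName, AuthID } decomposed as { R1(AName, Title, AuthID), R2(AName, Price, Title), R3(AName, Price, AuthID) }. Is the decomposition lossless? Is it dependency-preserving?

Lossless test (chase): Rows 2 and 3 agree on Price; apply Price→AName, AuthID and equate their AName, AuthID entries. Rows 2 and 3 agree on Price, AuthID; apply Price, AuthID→AName, Title and equate their AName, Title entries. Rows 1 and 2 agree on AuthID; apply AuthID→Price and equate their Price entries. Row 1 is now all distinguished symbols — the join is lossless.
Dependency preservation: Price, Title → AName, AuthID; Price, AuthID → AName, Title are not contained in any single fragment, but the restricted closure of each left-hand side across the fragments still reaches the right-hand side; the remaining FDs each lie inside some fragment. All dependencies are preserved.

lossless and dependency-preserving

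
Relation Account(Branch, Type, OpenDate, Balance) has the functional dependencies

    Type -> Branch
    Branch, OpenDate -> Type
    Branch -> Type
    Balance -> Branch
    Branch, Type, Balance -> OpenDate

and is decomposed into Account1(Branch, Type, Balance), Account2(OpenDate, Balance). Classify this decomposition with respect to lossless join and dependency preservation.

Lossless test: (Balance)⁺ = {Branch, Type, OpenDate, Balance}, which contains all of one fragment — lossless.
Dependency preservation: Branch, OpenDate → Type; Branch, Type, Balance → OpenDate are not contained in any single fragment, but the restricted closure of each left-hand side across the fragments still reaches the right-hand side; the remaining FDs each lie inside some fragment. All dependencies are preserved.

lossless and dependency-preserving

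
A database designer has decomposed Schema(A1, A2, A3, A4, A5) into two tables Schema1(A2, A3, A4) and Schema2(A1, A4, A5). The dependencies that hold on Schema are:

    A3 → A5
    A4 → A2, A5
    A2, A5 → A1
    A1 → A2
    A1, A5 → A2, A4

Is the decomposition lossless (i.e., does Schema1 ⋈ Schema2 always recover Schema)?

Common attributes: Schema1 ∩ Schema2 = {A4}.
Closure of {A4}: A4 → A2, A5 applies, adding A2, A5; A2, A5 → A1 applies, adding A1. So (A4)⁺ = {A1, A2, A4, A5}.
This closure contains every attribute of Schema2, so Schema1 ∩ Schema2 → Schema2. The join is lossless.

Yes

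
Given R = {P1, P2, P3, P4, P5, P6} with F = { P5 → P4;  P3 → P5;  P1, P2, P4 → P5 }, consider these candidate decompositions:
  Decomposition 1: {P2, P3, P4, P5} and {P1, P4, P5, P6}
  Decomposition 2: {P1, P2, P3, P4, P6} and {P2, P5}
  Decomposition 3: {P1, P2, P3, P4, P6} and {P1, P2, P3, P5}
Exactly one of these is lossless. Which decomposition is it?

Decomposition 3

Decomposition 1: common = {P4, P5}, closure = {P4, P5} → lossy.
Decomposition 2: common = {P2}, closure = {P2} → lossy.
Decomposition 3: common = {P1, P2, P3}, closure = {P1, P2, P3, P4, P5} → lossless.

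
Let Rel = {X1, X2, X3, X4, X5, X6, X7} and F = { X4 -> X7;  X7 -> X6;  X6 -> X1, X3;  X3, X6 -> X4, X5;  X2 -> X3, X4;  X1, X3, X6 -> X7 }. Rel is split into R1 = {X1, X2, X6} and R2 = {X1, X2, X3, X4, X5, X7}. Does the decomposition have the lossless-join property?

Common attributes: R1 ∩ R2 = {X1, X2}.
Closure of {X1, X2}: X2 → X3, X4 applies, adding X3, X4; X4 → X7 applies, adding X7; X7 → X6 applies, adding X6; X3, X6 → X4, X5 applies, adding X5. So (X1, X2)⁺ = {X1, X2, X3, X4, X5, X6, X7}.
This closure contains every attribute of R1, so R1 ∩ R2 → R1. The join is lossless.

Yes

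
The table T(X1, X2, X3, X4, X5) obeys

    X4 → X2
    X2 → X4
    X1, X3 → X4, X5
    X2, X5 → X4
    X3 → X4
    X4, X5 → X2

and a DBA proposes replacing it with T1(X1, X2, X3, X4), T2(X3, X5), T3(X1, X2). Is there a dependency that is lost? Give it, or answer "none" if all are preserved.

Check X1, X3 → X4, X5: no single fragment contains all of {X1, X3, X4, X5}, and the restricted closure of {X1, X3} across the fragments never reaches {X4, X5}.
X4 → X2 is preserved.
X2 → X4 is preserved.
X2, X5 → X4 is preserved.
X3 → X4 is preserved.
X4, X5 → X2 is preserved.

X1, X3 → X4, X5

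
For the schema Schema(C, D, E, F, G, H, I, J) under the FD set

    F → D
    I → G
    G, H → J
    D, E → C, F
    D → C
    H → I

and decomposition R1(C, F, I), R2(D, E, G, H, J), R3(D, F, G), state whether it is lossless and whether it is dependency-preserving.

Lossless test (chase): Rows 1 and 3 agree on F; apply F→D and equate their D entries. Rows 1 and 2 agree on D; apply D→C and equate their C entries. Rows 1 and 3 agree on D; apply D→C and equate their C entries. No row becomes fully distinguished — the join is lossy.
Dependency preservation: the restricted closure of {I} across the fragments never reaches {G}, so I → G cannot be enforced without a join — not preserved.

lossy and not dependency-preserving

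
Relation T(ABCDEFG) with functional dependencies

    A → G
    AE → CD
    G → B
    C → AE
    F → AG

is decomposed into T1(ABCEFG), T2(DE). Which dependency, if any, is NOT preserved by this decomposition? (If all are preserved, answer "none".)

AE → CD

Check AE → CD: no single fragment contains all of {ACDE}, and the restricted closure of {AE} across the fragments never reaches {CD}.
A → G is preserved.
G → B is preserved.
C → AE is preserved.
F → AG is preserved.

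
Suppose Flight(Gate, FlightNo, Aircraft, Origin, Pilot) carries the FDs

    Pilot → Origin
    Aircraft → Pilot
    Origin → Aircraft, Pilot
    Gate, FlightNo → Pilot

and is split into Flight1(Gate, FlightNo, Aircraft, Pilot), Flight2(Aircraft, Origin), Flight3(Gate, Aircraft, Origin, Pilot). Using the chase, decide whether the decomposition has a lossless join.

Yes

Chase test. Columns are Gate, FlightNo, Aircraft, Origin, Pilot; row i has aⱼ where attribute j ∈ Flighti, else bᵢⱼ.
Initial tableau (one row per fragment):
  row 1: a1 a2 a3 b14 a5
  row 2: b21 b22 a3 a4 b25
  row 3: a1 b32 a3 a4 a5
Rows 1 and 3 agree on Pilot; apply Pilot→Origin and equate their Origin entries.
Rows 1 and 2 agree on Aircraft; apply Aircraft→Pilot and equate their Pilot entries.
Row 1 is now all distinguished symbols — the join is lossless.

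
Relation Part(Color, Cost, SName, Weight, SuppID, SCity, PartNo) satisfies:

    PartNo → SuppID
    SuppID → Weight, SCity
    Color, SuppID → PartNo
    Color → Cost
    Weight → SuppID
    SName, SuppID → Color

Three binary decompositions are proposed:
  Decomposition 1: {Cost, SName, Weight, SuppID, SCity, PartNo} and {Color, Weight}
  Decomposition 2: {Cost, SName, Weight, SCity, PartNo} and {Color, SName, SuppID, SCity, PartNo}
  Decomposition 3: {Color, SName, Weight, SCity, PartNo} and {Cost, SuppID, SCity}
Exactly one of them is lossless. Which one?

Decomposition 2

Decomposition 1: common = {Weight}, closure = {Weight, SuppID, SCity} → lossy.
Decomposition 2: common = {SName, SCity, PartNo}, closure = {Color, Cost, SName, Weight, SuppID, SCity, PartNo} → lossless.
Decomposition 3: common = {SCity}, closure = {SCity} → lossy.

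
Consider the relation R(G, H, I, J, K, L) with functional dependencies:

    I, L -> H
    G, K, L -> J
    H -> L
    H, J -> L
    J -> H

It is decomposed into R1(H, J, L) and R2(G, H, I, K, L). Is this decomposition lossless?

Common attributes: R1 ∩ R2 = {H, L}.
No dependency enlarges {H, L}, so (H, L)⁺ = {H, L}.
The closure contains neither all of R1 = {H, J, L} nor all of R2 = {G, H, I, K, L}, so the common attributes are not a superkey of either fragment. The join is lossy.

No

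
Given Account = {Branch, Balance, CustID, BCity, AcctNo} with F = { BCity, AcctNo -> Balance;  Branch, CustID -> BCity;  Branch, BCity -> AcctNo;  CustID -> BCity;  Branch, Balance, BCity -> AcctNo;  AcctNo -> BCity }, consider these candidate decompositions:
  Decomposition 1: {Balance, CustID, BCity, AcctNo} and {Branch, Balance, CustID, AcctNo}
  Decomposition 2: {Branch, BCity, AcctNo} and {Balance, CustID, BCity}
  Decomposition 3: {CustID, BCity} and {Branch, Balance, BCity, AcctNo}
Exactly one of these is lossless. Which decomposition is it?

Decomposition 1: common = {Balance, CustID, AcctNo}, closure = {Balance, CustID, BCity, AcctNo} → lossless.
Decomposition 2: common = {BCity}, closure = {BCity} → lossy.
Decomposition 3: common = {BCity}, closure = {BCity} → lossy.

Decomposition 1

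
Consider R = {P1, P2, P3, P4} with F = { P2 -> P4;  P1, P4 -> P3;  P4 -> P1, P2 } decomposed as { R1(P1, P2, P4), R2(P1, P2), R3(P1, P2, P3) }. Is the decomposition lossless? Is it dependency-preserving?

lossless and dependency-preserving

Lossless test (chase): Rows 1 and 2 agree on P2; apply P2→P4 and equate their P4 entries. Rows 1 and 3 agree on P2; apply P2→P4 and equate their P4 entries. Rows 1 and 2 agree on P1, P4; apply P1, P4→P3 and equate their P3 entries. Rows 1 and 3 agree on P1, P4; apply P1, P4→P3 and equate their P3 entries. Row 1 is now all distinguished symbols — the join is lossless.
Dependency preservation: P1, P4 → P3 is not contained in any single fragment, but the restricted closure of its left-hand side across the fragments still reaches the right-hand side; the remaining FDs each lie inside some fragment. All dependencies are preserved.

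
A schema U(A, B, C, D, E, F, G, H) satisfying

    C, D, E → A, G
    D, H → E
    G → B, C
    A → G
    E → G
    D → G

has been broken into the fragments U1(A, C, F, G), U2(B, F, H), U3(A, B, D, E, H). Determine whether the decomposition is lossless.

No

Chase test. Columns are A, B, C, D, E, F, G, H; row i has aⱼ where attribute j ∈ Ui, else bᵢⱼ.
Initial tableau (one row per fragment):
  row 1: a1 b12 a3 b14 b15 a6 a7 b18
  row 2: b21 a2 b23 b24 b25 a6 b27 a8
  row 3: a1 a2 b33 a4 a5 b36 b37 a8
Rows 1 and 3 agree on A; apply A→G and equate their G entries.
Rows 1 and 3 agree on G; apply G→B, C and equate their B, C entries.
No row becomes fully distinguished — the join is lossy.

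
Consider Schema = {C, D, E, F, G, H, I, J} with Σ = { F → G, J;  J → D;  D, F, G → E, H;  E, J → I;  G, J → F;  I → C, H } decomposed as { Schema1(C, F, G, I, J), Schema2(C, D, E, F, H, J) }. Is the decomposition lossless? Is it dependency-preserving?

lossless but not dependency-preserving

Lossless test: (C, F, J)⁺ = {C, D, E, F, G, H, I, J}, which contains all of one fragment — lossless.
Dependency preservation: the restricted closure of {E, J} across the fragments never reaches {I}, so E, J → I cannot be enforced without a join — not preserved.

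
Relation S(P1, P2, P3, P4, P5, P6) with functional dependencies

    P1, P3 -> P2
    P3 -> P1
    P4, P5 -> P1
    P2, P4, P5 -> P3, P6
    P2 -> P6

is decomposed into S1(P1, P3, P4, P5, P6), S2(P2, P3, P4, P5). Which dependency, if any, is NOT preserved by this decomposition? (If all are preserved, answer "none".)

Check P2 → P6: no single fragment contains all of {P2, P6}, and the restricted closure of {P2} across the fragments never reaches {P6}.
P1, P3 → P2 is preserved.
P3 → P1 is preserved.
P4, P5 → P1 is preserved.
P2, P4, P5 → P3, P6 is preserved.

P2 -> P6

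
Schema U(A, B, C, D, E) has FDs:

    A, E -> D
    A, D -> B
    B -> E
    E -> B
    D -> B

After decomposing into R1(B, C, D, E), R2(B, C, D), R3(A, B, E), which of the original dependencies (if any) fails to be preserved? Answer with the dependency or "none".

Check A, E → D: no single fragment contains all of {A, D, E}, and the restricted closure of {A, E} across the fragments never reaches {D}.
A, D → B is preserved.
B → E is preserved.
E → B is preserved.
D → B is preserved.

A, E -> D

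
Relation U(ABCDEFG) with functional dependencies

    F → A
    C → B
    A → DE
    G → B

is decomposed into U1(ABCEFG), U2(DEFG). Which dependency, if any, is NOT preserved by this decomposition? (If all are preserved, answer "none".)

Check A → DE: no single fragment contains all of {ADE}, and the restricted closure of {A} across the fragments never reaches {DE}.
F → A is preserved.
C → B is preserved.
G → B is preserved.

A → DE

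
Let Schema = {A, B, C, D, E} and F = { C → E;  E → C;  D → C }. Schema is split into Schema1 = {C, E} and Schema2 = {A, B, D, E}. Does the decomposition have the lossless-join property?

Yes

Common attributes: Schema1 ∩ Schema2 = {E}.
Closure of {E}: E → C applies, adding C. So (E)⁺ = {C, E}.
This closure contains every attribute of Schema1, so Schema1 ∩ Schema2 → Schema1. The join is lossless.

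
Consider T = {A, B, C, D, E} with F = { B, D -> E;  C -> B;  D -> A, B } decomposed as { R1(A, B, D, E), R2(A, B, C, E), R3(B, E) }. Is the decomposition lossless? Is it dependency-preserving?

lossy but dependency-preserving

Lossless test (chase): applying each FD to every pair of rows produces no changes in the tableau, so no row becomes fully distinguished — the join is lossy.
Dependency preservation: every FD's attributes lie within a single fragment, so each can be enforced locally — preserved.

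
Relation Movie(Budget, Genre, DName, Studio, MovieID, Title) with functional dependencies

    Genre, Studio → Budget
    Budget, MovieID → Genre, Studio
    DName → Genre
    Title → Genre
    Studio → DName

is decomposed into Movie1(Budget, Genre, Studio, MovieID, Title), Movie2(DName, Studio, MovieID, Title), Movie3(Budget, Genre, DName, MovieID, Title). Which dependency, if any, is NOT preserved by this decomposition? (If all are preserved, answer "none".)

Genre, Studio → Budget lies within Movie1.
Budget, MovieID → Genre, Studio lies within Movie1.
DName → Genre lies within Movie3.
Title → Genre lies within Movie1.
Studio → DName lies within Movie2.
Every dependency is enforceable on the fragments, so the decomposition is dependency-preserving.

none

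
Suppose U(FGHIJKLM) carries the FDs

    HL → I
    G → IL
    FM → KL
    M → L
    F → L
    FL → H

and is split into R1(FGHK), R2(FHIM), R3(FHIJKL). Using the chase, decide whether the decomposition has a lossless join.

No

Chase test. Columns are FGHIJKLM; row i has aⱼ where attribute j ∈ Ri, else bᵢⱼ.
Initial tableau (one row per fragment):
  row 1: a1 a2 a3 b14 b15 a6 b17 b18
  row 2: a1 b22 a3 a4 b25 b26 b27 a8
  row 3: a1 b32 a3 a4 a5 a6 a7 b38
Rows 1 and 2 agree on F; apply F→L and equate their L entries.
Rows 1 and 3 agree on F; apply F→L and equate their L entries.
Rows 1 and 2 agree on HL; apply HL→I and equate their I entries.
No row becomes fully distinguished — the join is lossy.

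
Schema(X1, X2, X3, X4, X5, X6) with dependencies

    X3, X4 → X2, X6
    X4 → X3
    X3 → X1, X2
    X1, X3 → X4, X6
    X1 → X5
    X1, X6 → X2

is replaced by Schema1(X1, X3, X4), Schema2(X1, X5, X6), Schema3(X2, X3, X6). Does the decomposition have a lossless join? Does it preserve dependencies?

Lossless test (chase): Rows 1 and 3 agree on X3; apply X3→X1, X2 and equate their X1, X2 entries. Rows 1 and 3 agree on X1, X3; apply X1, X3→X4, X6 and equate their X4, X6 entries. Rows 1 and 2 agree on X1; apply X1→X5 and equate their X5 entries. Rows 1 and 3 agree on X1; apply X1→X5 and equate their X5 entries. Rows 1 and 2 agree on X1, X6; apply X1, X6→X2 and equate their X2 entries. Row 1 is now all distinguished symbols — the join is lossless.
Dependency preservation: the restricted closure of {X1, X6} across the fragments never reaches {X2}, so X1, X6 → X2 cannot be enforced without a join — not preserved.

lossless but not dependency-preserving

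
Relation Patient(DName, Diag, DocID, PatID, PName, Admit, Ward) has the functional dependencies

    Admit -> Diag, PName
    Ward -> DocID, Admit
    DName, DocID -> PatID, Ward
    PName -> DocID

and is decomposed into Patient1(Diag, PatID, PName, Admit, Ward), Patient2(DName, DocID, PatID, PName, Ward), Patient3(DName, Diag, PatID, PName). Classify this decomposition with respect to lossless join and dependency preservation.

Lossless test (chase): Rows 1 and 2 agree on Ward; apply Ward→DocID, Admit and equate their DocID, Admit entries. Rows 1 and 3 agree on PName; apply PName→DocID and equate their DocID entries. Rows 1 and 2 agree on Admit; apply Admit→Diag, PName and equate their Diag, PName entries. Rows 2 and 3 agree on DName, DocID; apply DName, DocID→PatID, Ward and equate their PatID, Ward entries. Rows 1 and 3 agree on Ward; apply Ward→DocID, Admit and equate their DocID, Admit entries. Row 2 is now all distinguished symbols — the join is lossless.
Dependency preservation: Ward → DocID, Admit is not contained in any single fragment, but the restricted closure of its left-hand side across the fragments still reaches the right-hand side; the remaining FDs each lie inside some fragment. All dependencies are preserved.

lossless and dependency-preserving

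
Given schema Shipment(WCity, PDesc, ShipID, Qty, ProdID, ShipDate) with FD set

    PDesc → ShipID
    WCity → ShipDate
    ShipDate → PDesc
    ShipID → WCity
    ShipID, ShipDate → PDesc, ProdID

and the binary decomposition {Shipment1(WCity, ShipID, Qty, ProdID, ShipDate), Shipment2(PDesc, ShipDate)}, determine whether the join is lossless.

Yes

Common attributes: Shipment1 ∩ Shipment2 = {ShipDate}.
Closure of {ShipDate}: ShipDate → PDesc applies, adding PDesc; PDesc → ShipID applies, adding ShipID; ShipID → WCity applies, adding WCity; ShipID, ShipDate → PDesc, ProdID applies, adding ProdID. So (ShipDate)⁺ = {WCity, PDesc, ShipID, ProdID, ShipDate}.
This closure contains every attribute of Shipment2, so Shipment1 ∩ Shipment2 → Shipment2. The join is lossless.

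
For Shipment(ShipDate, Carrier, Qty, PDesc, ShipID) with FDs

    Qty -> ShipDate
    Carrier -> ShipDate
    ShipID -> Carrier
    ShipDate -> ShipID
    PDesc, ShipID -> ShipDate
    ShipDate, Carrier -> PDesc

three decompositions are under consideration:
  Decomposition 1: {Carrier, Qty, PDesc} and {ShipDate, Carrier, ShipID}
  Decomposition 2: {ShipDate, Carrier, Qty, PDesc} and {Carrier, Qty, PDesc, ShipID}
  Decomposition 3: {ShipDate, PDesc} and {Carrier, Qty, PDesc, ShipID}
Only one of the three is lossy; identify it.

Decomposition 1: common = {Carrier}, closure = {ShipDate, Carrier, PDesc, ShipID} → lossless.
Decomposition 2: common = {Carrier, Qty, PDesc}, closure = {ShipDate, Carrier, Qty, PDesc, ShipID} → lossless.
Decomposition 3: common = {PDesc}, closure = {PDesc} → lossy.

Decomposition 3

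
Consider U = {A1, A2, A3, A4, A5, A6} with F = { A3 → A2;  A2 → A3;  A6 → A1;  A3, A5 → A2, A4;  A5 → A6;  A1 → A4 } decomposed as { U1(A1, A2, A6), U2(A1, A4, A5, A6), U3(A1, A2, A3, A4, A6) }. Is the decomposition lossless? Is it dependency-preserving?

lossy but dependency-preserving

Lossless test (chase): Rows 1 and 3 agree on A2; apply A2→A3 and equate their A3 entries. Rows 1 and 2 agree on A1; apply A1→A4 and equate their A4 entries. No row becomes fully distinguished — the join is lossy.
Dependency preservation: A3, A5 → A2, A4 is not contained in any single fragment, but the restricted closure of its left-hand side across the fragments still reaches the right-hand side; the remaining FDs each lie inside some fragment. All dependencies are preserved.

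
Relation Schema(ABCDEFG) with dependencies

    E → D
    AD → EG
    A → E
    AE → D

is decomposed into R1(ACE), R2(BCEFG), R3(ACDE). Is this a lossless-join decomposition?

Chase test. Columns are ABCDEFG; row i has aⱼ where attribute j ∈ Ri, else bᵢⱼ.
Initial tableau (one row per fragment):
  row 1: a1 b12 a3 b14 a5 b16 b17
  row 2: b21 a2 a3 b24 a5 a6 a7
  row 3: a1 b32 a3 a4 a5 b36 b37
Rows 1 and 2 agree on E; apply E→D and equate their D entries.
Rows 1 and 3 agree on E; apply E→D and equate their D entries.
Rows 1 and 3 agree on AD; apply AD→EG and equate their EG entries.
No row becomes fully distinguished — the join is lossy.

No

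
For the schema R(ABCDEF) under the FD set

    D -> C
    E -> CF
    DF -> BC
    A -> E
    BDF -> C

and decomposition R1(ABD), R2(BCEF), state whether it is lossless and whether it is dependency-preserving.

lossy and not dependency-preserving

Lossless test: (B)⁺ = {B}, which is a superkey of neither fragment — lossy.
Dependency preservation: the restricted closure of {D} across the fragments never reaches {C}, so D → C cannot be enforced without a join — not preserved.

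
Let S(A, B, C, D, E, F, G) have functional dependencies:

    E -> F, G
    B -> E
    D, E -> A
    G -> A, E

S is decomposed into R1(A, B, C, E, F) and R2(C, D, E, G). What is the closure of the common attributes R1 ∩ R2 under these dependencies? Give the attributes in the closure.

A, C, E, F, G

R1 ∩ R2 = {C, E}.
E → F, G applies, adding F, G
G → A, E applies, adding A
Closure: {A, C, E, F, G}.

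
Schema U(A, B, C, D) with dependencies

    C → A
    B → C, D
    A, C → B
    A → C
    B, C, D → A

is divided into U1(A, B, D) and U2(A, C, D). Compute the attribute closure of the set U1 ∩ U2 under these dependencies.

A, B, C, D

U1 ∩ U2 = {A, D}.
A → C applies, adding C
A, C → B applies, adding B
Closure: {A, B, C, D}.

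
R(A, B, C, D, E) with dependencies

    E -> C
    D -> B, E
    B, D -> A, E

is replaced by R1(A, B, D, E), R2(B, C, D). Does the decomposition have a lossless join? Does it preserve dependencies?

Lossless test: (B, D)⁺ = {A, B, C, D, E}, which contains all of one fragment — lossless.
Dependency preservation: the restricted closure of {E} across the fragments never reaches {C}, so E → C cannot be enforced without a join — not preserved.

lossless but not dependency-preserving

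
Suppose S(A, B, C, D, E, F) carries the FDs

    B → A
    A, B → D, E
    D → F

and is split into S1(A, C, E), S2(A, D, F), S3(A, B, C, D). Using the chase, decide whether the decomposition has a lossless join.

Chase test. Columns are A, B, C, D, E, F; row i has aⱼ where attribute j ∈ Si, else bᵢⱼ.
Initial tableau (one row per fragment):
  row 1: a1 b12 a3 b14 a5 b16
  row 2: a1 b22 b23 a4 b25 a6
  row 3: a1 a2 a3 a4 b35 b36
Rows 2 and 3 agree on D; apply D→F and equate their F entries.
No row becomes fully distinguished — the join is lossy.

No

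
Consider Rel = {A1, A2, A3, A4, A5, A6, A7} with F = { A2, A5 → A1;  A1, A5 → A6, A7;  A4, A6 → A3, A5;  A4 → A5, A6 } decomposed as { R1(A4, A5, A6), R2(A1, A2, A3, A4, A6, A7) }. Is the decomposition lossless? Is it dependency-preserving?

lossless but not dependency-preserving

Lossless test: (A4, A6)⁺ = {A3, A4, A5, A6}, which contains all of one fragment — lossless.
Dependency preservation: the restricted closure of {A2, A5} across the fragments never reaches {A1}, so A2, A5 → A1 cannot be enforced without a join — not preserved.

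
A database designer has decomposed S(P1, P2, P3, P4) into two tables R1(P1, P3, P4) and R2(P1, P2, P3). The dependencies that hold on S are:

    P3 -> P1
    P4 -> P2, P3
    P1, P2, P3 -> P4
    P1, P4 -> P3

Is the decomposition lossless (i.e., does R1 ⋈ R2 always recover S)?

No

Common attributes: R1 ∩ R2 = {P1, P3}.
No dependency enlarges {P1, P3}, so (P1, P3)⁺ = {P1, P3}.
The closure contains neither all of R1 = {P1, P3, P4} nor all of R2 = {P1, P2, P3}, so the common attributes are not a superkey of either fragment. The join is lossy.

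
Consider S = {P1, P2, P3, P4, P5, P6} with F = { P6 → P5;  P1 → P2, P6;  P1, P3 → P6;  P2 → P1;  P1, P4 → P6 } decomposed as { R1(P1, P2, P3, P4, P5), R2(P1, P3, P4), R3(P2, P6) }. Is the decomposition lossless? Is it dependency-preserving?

Lossless test (chase): Rows 1 and 2 agree on P1; apply P1→P2, P6 and equate their P2, P6 entries. Rows 1 and 3 agree on P2; apply P2→P1 and equate their P1 entries. Rows 1 and 2 agree on P6; apply P6→P5 and equate their P5 entries. Rows 1 and 3 agree on P1; apply P1→P2, P6 and equate their P2, P6 entries. Rows 1 and 3 agree on P6; apply P6→P5 and equate their P5 entries. Row 1 is now all distinguished symbols — the join is lossless.
Dependency preservation: the restricted closure of {P6} across the fragments never reaches {P5}, so P6 → P5 cannot be enforced without a join — not preserved.

lossless but not dependency-preserving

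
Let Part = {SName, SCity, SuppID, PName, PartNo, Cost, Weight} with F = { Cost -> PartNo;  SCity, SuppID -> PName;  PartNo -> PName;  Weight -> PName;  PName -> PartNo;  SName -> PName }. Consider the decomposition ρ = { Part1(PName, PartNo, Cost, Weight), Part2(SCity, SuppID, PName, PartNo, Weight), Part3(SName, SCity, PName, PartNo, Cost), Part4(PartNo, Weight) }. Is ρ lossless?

Chase test. Columns are SName, SCity, SuppID, PName, PartNo, Cost, Weight; row i has aⱼ where attribute j ∈ Parti, else bᵢⱼ.
Initial tableau (one row per fragment):
  row 1: b11 b12 b13 a4 a5 a6 a7
  row 2: b21 a2 a3 a4 a5 b26 a7
  row 3: a1 a2 b33 a4 a5 a6 b37
  row 4: b41 b42 b43 b44 a5 b46 a7
Rows 1 and 4 agree on PartNo; apply PartNo→PName and equate their PName entries.
No row becomes fully distinguished — the join is lossy.

No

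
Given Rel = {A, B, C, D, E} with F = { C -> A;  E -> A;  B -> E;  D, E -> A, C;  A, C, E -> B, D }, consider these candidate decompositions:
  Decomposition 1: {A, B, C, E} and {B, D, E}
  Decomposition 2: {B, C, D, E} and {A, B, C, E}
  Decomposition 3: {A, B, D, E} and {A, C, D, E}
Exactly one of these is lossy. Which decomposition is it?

Decomposition 1: common = {B, E}, closure = {A, B, E} → lossy.
Decomposition 2: common = {B, C, E}, closure = {A, B, C, D, E} → lossless.
Decomposition 3: common = {A, D, E}, closure = {A, B, C, D, E} → lossless.

Decomposition 1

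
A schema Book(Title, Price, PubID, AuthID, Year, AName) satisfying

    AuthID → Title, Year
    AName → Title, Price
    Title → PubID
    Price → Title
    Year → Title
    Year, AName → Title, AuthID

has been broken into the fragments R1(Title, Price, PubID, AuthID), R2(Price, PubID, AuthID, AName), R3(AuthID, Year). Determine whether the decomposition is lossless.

Yes

Chase test. Columns are Title, Price, PubID, AuthID, Year, AName; row i has aⱼ where attribute j ∈ Ri, else bᵢⱼ.
Initial tableau (one row per fragment):
  row 1: a1 a2 a3 a4 b15 b16
  row 2: b21 a2 a3 a4 b25 a6
  row 3: b31 b32 b33 a4 a5 b36
Rows 1 and 2 agree on AuthID; apply AuthID→Title, Year and equate their Title, Year entries.
Rows 1 and 3 agree on AuthID; apply AuthID→Title, Year and equate their Title, Year entries.
Rows 1 and 3 agree on Title; apply Title→PubID and equate their PubID entries.
Row 2 is now all distinguished symbols — the join is lossless.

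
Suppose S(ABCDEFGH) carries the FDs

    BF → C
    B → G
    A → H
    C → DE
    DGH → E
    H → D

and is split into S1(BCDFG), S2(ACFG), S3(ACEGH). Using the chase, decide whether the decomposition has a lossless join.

Chase test. Columns are ABCDEFGH; row i has aⱼ where attribute j ∈ Si, else bᵢⱼ.
Initial tableau (one row per fragment):
  row 1: b11 a2 a3 a4 b15 a6 a7 b18
  row 2: a1 b22 a3 b24 b25 a6 a7 b28
  row 3: a1 b32 a3 b34 a5 b36 a7 a8
Rows 2 and 3 agree on A; apply A→H and equate their H entries.
Rows 1 and 2 agree on C; apply C→DE and equate their DE entries.
Rows 1 and 3 agree on C; apply C→DE and equate their DE entries.
No row becomes fully distinguished — the join is lossy.

No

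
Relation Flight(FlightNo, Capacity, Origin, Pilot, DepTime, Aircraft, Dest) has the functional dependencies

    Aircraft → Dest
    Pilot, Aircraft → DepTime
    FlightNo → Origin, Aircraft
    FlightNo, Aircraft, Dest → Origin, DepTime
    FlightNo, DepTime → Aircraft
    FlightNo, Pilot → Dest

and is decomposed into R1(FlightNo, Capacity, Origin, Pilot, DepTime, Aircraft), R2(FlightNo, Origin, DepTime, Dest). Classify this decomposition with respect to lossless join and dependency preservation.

lossless but not dependency-preserving

Lossless test: (FlightNo, Origin, DepTime)⁺ = {FlightNo, Origin, DepTime, Aircraft, Dest}, which contains all of one fragment — lossless.
Dependency preservation: the restricted closure of {Aircraft} across the fragments never reaches {Dest}, so Aircraft → Dest cannot be enforced without a join — not preserved.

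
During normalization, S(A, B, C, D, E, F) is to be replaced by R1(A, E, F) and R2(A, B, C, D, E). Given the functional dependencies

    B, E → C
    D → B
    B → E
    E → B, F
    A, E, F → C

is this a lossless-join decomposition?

Common attributes: R1 ∩ R2 = {A, E}.
Closure of {A, E}: E → B, F applies, adding B, F; A, E, F → C applies, adding C. So (A, E)⁺ = {A, B, C, E, F}.
This closure contains every attribute of R1, so R1 ∩ R2 → R1. The join is lossless.

Yes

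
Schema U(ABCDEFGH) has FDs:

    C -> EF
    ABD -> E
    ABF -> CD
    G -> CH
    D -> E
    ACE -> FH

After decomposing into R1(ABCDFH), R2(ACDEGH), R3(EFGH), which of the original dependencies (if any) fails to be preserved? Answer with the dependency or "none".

none

C → EF: restricted closure across fragments reaches EF.
ABD → E: restricted closure across fragments reaches E.
ABF → CD lies within R1.
G → CH lies within R2.
D → E lies within R2.
ACE → FH: restricted closure across fragments reaches FH.
Every dependency is enforceable on the fragments, so the decomposition is dependency-preserving.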